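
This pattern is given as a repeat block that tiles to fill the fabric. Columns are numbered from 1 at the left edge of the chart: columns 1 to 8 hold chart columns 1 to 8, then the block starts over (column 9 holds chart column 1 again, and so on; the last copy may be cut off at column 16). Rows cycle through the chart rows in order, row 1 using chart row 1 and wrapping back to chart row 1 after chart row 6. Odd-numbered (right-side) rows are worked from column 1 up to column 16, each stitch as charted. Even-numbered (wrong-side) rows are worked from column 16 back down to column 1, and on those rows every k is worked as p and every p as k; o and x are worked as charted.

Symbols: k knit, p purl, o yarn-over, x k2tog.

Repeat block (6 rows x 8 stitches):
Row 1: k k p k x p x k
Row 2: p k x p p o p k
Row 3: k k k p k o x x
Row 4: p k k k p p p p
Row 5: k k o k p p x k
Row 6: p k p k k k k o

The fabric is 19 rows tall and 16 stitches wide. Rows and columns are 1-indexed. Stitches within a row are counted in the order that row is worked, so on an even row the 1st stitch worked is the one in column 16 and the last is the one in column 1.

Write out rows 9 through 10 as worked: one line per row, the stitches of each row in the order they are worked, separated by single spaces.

Row 9: chart row 3, RS - tile across columns 1-16 and work as-is.
Row 10: chart row 4, WS - tiled (columns 1-16): p k k k p p p p p k k k p p p p; work from column 16 back to 1 with k<->p swapped.

Result:
k k k p k o x x k k k p k o x x
k k k k p p p k k k k k p p p k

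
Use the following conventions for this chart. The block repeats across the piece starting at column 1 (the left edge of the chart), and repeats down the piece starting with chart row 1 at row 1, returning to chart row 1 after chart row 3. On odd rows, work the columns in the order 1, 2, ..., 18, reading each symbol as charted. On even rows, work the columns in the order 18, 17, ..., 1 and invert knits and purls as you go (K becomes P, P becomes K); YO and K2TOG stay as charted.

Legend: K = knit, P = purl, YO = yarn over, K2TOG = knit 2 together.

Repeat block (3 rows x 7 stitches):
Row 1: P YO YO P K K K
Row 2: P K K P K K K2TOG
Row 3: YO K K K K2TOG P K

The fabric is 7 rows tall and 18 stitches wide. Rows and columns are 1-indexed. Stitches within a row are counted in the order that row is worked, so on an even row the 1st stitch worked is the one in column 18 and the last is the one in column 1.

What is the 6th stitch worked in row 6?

Stitch:
K

Derivation:
Row 6 uses chart row ((6-1) mod 3)+1 = 3. Row 6 is even, so WS.
Chart row 3 tiled across columns 1-18: YO K K K K2TOG P K YO K K K K2TOG P K YO K K K
WS row: flip the tiled sequence (start at column 18) and apply K<->P; YO and K2TOG stay.
Row 6 as worked: P P P YO P K K2TOG P P P YO P K K2TOG P P P YO
Stitch 6 in working order -> K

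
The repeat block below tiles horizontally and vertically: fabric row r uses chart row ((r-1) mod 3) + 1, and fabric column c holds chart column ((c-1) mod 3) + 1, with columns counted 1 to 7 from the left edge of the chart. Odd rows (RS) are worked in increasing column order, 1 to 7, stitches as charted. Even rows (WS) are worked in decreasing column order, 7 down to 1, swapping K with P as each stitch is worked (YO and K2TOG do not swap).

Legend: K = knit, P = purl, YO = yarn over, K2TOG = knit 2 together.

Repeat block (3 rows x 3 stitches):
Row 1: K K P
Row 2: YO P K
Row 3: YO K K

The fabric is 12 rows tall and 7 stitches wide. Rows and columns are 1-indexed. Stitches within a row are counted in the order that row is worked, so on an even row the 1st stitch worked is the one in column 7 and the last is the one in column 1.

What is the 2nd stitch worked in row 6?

== STITCH ==
P

Derivation:
Row 6: (6-1) mod 3 = 2, so use chart row 3. Even row -> WS.
Chart row 3 tiled across columns 1-7: YO K K YO K K YO
Wrong side: read the tiled row from column 7 down to 1 and exchange K with P (leave YO, K2TOG).
Row 6 as worked: YO P P YO P P YO
The 2nd stitch worked is P.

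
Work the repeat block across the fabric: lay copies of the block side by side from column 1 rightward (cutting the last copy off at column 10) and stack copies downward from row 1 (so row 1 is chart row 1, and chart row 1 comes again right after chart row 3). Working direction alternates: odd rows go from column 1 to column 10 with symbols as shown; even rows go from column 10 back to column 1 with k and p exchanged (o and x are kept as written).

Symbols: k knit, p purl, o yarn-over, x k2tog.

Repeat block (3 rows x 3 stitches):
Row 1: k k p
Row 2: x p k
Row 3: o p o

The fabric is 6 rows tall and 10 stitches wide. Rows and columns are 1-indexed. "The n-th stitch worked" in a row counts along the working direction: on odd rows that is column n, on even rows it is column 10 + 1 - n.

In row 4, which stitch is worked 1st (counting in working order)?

For row 4: chart row = ((4-1) mod 3) + 1 = 1; this is a WS (even) row.
Chart row 1 tiled across columns 1-10: k k p k k p k k p k
Wrong side: read the tiled row from column 10 down to 1 and exchange k with p (leave o, x).
Row 4 as worked: p k p p k p p k p p
Counting 1 along the worked row gives p.

Stitch:
p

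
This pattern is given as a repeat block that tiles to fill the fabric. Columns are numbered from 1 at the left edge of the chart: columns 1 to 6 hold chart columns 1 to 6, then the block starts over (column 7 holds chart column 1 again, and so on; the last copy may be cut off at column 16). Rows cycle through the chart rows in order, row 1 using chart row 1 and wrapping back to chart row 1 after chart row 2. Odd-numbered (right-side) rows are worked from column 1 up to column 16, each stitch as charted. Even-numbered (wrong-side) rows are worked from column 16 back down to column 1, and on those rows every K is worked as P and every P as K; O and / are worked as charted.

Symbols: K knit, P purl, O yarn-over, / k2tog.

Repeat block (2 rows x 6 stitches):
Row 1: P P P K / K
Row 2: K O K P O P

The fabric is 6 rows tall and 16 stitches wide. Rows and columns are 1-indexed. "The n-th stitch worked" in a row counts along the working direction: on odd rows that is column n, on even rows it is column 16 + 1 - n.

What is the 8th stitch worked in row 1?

Row 1: (1-1) mod 2 = 0, so use chart row 1. Odd row -> RS.
Chart row 1 tiled across columns 1-16: P P P K / K P P P K / K P P P K
RS row: no reversal, no swap; stitch n worked = column n.
Stitch 8 in working order -> P

Result:
P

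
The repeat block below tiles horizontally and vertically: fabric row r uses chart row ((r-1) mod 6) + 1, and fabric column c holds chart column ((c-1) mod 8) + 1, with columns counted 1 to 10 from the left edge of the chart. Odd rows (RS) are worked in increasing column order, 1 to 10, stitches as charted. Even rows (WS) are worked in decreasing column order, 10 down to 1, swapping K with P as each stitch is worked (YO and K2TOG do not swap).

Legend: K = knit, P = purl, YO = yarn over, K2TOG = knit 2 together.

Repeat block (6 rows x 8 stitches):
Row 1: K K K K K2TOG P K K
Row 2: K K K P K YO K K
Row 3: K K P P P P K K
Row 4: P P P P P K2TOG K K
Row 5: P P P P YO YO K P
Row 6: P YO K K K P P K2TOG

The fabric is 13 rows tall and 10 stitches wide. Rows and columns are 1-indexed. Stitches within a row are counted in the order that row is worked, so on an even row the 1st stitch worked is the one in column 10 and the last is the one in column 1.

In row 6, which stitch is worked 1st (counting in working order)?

Row 6 uses chart row ((6-1) mod 6)+1 = 6. Row 6 is even, so WS.
Chart row 6 tiled across columns 1-10: P YO K K K P P K2TOG P YO
Wrong side: read the tiled row from column 10 down to 1 and exchange K with P (leave YO, K2TOG).
Row 6 as worked: YO K K2TOG K K P P P YO K
Stitch 1 in working order -> YO

Stitch:
YO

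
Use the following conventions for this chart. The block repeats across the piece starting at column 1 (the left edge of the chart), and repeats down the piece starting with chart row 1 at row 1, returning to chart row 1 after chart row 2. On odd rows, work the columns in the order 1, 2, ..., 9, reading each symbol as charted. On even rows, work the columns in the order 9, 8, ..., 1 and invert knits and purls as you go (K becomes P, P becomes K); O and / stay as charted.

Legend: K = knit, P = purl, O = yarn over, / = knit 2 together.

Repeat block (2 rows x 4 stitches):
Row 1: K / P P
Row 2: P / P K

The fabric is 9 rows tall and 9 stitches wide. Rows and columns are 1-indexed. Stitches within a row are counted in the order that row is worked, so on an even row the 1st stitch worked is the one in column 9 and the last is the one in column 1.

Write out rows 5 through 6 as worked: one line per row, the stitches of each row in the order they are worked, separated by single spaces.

Row 5: chart row 1, RS - tile across columns 1-9 and work as-is.
Row 6: chart row 2, WS - tiled (columns 1-9): P / P K P / P K P; work from column 9 back to 1 with K<->P swapped.

Rows as worked:
K / P P K / P P K
K P K / K P K / K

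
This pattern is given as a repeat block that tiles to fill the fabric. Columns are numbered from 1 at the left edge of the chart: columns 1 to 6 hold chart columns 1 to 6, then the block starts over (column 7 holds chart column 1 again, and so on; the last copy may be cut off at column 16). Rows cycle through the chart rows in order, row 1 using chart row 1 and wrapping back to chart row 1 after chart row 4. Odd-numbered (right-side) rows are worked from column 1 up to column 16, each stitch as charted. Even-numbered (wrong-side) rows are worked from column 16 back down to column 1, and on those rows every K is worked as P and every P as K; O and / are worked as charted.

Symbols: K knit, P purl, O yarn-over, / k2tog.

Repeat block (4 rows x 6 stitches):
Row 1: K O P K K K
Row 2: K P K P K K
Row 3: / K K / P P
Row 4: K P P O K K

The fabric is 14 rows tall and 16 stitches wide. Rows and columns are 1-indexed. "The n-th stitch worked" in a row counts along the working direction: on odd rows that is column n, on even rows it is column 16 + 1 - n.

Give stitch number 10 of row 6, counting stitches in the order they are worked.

Row 6: (6-1) mod 4 = 1, so use chart row 2. Even row -> WS.
Chart row 2 tiled across columns 1-16: K P K P K K K P K P K K K P K P
WS: work from column 16 back to column 1 (reverse the tiled row), swapping K<->P (O and / unchanged).
Row 6 as worked: K P K P P P K P K P P P K P K P
The 10th stitch worked is P.

Result:
P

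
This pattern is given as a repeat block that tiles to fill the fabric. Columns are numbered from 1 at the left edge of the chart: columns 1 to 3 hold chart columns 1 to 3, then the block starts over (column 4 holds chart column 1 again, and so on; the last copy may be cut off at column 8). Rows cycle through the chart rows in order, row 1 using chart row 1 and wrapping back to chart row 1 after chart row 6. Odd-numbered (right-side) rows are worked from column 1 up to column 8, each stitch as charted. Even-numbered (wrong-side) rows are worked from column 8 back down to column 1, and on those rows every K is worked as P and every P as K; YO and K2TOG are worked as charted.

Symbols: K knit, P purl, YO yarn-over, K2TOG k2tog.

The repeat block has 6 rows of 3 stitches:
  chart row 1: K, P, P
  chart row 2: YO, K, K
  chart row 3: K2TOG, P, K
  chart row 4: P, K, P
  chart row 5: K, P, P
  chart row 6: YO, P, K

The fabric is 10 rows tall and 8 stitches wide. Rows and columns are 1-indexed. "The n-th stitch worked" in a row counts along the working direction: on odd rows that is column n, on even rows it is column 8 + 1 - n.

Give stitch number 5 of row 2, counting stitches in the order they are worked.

Stitch:
YO

Derivation:
Row 2: (2-1) mod 6 = 1, so use chart row 2. Even row -> WS.
Chart row 2 tiled across columns 1-8: YO K K YO K K YO K
Wrong side: read the tiled row from column 8 down to 1 and exchange K with P (leave YO, K2TOG).
Row 2 as worked: P YO P P YO P P YO
The 5th stitch worked is YO.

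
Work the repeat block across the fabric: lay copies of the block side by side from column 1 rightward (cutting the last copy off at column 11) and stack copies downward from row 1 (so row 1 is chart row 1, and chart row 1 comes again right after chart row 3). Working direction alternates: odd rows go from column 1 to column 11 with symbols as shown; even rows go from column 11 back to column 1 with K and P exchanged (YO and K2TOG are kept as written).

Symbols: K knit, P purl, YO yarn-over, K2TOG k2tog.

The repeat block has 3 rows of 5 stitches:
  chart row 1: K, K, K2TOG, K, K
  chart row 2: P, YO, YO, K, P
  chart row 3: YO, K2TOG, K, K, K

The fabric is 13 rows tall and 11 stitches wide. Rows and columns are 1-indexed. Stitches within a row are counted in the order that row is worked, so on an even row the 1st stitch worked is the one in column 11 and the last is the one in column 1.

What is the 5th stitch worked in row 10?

Stitch:
P

Derivation:
Row 10: (10-1) mod 3 = 0, so use chart row 1. Even row -> WS.
Chart row 1 tiled across columns 1-11: K K K2TOG K K K K K2TOG K K K
Wrong side: read the tiled row from column 11 down to 1 and exchange K with P (leave YO, K2TOG).
Row 10 as worked: P P P K2TOG P P P P K2TOG P P
Stitch 5 in working order -> P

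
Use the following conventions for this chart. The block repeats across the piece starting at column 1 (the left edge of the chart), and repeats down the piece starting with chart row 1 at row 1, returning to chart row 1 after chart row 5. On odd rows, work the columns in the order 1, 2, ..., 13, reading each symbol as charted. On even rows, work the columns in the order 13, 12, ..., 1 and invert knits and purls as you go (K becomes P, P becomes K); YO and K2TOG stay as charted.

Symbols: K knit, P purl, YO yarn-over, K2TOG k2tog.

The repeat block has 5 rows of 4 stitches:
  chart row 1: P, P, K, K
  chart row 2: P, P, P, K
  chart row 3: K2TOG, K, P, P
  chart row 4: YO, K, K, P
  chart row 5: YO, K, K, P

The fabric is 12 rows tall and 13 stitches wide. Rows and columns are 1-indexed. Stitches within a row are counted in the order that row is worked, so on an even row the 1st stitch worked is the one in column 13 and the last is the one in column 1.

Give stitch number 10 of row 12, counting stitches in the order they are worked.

Row 12 uses chart row ((12-1) mod 5)+1 = 2. Row 12 is even, so WS.
Chart row 2 tiled across columns 1-13: P P P K P P P K P P P K P
WS: work from column 13 back to column 1 (reverse the tiled row), swapping K<->P (YO and K2TOG unchanged).
Row 12 as worked: K P K K K P K K K P K K K
The 10th stitch worked is P.

Result:
P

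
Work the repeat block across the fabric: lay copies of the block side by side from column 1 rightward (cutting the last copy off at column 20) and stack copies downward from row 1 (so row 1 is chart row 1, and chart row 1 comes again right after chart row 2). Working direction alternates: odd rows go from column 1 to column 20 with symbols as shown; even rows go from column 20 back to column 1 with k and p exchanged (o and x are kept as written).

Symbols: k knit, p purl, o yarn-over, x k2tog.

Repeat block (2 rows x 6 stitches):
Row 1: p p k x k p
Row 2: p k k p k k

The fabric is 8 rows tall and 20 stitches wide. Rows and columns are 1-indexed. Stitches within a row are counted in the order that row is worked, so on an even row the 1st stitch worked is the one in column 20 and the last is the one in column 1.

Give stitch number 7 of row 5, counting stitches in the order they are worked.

Result:
p

Derivation:
For row 5: chart row = ((5-1) mod 2) + 1 = 1; this is a RS (odd) row.
Chart row 1 tiled across columns 1-20: p p k x k p p p k x k p p p k x k p p p
RS: work column 1 to column 20, symbols as charted — the tiled row is the row as worked.
The 7th stitch worked is p.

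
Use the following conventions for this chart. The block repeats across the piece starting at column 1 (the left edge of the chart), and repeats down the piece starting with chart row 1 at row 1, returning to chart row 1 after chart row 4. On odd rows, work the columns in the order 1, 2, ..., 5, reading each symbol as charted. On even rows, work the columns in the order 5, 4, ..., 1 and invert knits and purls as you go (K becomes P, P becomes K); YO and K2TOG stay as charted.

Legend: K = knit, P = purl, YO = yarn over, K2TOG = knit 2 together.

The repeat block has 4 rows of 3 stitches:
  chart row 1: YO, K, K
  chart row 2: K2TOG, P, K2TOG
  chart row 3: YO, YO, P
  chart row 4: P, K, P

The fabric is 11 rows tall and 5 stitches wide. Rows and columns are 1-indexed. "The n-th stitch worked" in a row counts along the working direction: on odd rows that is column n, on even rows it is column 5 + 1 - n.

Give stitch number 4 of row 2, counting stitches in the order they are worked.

For row 2: chart row = ((2-1) mod 4) + 1 = 2; this is a WS (even) row.
Chart row 2 tiled across columns 1-5: K2TOG P K2TOG K2TOG P
Wrong side: read the tiled row from column 5 down to 1 and exchange K with P (leave YO, K2TOG).
Row 2 as worked: K K2TOG K2TOG K K2TOG
Stitch 4 in working order -> K

Stitch:
K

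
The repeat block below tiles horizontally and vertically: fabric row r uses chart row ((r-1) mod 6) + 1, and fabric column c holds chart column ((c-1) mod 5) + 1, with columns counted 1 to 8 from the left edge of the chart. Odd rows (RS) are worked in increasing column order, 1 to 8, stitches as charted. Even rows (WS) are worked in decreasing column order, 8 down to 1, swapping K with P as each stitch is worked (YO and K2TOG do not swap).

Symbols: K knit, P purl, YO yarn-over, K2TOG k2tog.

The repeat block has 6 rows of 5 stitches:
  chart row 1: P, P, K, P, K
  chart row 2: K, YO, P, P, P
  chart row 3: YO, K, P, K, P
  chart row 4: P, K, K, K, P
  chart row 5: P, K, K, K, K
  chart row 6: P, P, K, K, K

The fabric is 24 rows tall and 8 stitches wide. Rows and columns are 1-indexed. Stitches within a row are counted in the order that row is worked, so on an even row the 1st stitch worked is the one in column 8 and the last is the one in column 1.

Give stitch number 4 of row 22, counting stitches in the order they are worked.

Result:
K

Derivation:
For row 22: chart row = ((22-1) mod 6) + 1 = 4; this is a WS (even) row.
Chart row 4 tiled across columns 1-8: P K K K P P K K
Wrong side: read the tiled row from column 8 down to 1 and exchange K with P (leave YO, K2TOG).
Row 22 as worked: P P K K P P P K
Stitch 4 in working order -> K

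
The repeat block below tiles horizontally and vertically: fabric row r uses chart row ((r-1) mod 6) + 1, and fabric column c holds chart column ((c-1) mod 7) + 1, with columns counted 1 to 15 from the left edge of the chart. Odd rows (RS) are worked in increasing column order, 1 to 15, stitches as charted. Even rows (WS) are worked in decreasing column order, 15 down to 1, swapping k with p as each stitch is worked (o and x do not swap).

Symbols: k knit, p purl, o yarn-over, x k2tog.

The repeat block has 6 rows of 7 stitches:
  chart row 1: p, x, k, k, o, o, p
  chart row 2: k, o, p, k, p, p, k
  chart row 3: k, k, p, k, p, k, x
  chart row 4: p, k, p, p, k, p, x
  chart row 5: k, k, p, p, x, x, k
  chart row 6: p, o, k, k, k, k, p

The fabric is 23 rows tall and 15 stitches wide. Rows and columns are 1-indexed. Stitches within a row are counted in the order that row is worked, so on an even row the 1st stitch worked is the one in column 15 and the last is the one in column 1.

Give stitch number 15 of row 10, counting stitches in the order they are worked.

Result:
k

Derivation:
Row 10 uses chart row ((10-1) mod 6)+1 = 4. Row 10 is even, so WS.
Chart row 4 tiled across columns 1-15: p k p p k p x p k p p k p x p
WS: work from column 15 back to column 1 (reverse the tiled row), swapping k<->p (o and x unchanged).
Row 10 as worked: k x k p k k p k x k p k k p k
Stitch 15 in working order -> k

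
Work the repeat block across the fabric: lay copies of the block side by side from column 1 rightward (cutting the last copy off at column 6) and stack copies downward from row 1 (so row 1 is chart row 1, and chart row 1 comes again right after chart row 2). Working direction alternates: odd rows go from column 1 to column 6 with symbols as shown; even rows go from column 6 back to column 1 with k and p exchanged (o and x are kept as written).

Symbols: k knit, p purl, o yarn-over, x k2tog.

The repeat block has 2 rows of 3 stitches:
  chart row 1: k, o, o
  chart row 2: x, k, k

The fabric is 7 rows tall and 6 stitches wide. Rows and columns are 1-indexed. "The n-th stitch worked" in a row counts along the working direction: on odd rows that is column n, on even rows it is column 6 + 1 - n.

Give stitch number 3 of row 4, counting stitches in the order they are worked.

Row 4: (4-1) mod 2 = 1, so use chart row 2. Even row -> WS.
Chart row 2 tiled across columns 1-6: x k k x k k
WS row: flip the tiled sequence (start at column 6) and apply k<->p; o and x stay.
Row 4 as worked: p p x p p x
Counting 3 along the worked row gives x.

Stitch:
x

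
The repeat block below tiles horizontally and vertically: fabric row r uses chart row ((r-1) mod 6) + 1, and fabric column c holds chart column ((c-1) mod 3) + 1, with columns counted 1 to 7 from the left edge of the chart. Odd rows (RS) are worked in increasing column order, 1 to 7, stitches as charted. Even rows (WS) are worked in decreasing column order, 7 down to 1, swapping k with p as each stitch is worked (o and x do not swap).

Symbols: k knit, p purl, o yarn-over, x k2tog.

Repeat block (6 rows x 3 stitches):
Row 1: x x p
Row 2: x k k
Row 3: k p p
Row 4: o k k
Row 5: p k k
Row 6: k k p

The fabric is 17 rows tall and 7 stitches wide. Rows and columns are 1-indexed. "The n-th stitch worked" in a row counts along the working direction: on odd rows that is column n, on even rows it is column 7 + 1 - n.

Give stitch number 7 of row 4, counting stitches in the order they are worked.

Row 4 uses chart row ((4-1) mod 6)+1 = 4. Row 4 is even, so WS.
Chart row 4 tiled across columns 1-7: o k k o k k o
WS: work from column 7 back to column 1 (reverse the tiled row), swapping k<->p (o and x unchanged).
Row 4 as worked: o p p o p p o
The 7th stitch worked is o.

Result:
o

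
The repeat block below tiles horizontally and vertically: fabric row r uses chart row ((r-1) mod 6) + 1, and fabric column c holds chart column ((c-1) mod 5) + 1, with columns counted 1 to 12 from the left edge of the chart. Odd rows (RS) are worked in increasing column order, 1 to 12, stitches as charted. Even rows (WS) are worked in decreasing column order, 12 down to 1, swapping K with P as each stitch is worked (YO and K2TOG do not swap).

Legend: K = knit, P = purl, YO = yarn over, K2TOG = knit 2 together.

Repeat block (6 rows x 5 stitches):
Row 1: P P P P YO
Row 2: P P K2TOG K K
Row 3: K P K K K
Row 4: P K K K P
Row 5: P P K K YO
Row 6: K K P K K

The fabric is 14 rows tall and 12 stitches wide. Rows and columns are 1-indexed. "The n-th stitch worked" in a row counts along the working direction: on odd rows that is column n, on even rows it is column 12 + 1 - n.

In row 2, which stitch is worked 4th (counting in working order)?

Result:
P

Derivation:
For row 2: chart row = ((2-1) mod 6) + 1 = 2; this is a WS (even) row.
Chart row 2 tiled across columns 1-12: P P K2TOG K K P P K2TOG K K P P
WS: work from column 12 back to column 1 (reverse the tiled row), swapping K<->P (YO and K2TOG unchanged).
Row 2 as worked: K K P P K2TOG K K P P K2TOG K K
Counting 4 along the worked row gives P.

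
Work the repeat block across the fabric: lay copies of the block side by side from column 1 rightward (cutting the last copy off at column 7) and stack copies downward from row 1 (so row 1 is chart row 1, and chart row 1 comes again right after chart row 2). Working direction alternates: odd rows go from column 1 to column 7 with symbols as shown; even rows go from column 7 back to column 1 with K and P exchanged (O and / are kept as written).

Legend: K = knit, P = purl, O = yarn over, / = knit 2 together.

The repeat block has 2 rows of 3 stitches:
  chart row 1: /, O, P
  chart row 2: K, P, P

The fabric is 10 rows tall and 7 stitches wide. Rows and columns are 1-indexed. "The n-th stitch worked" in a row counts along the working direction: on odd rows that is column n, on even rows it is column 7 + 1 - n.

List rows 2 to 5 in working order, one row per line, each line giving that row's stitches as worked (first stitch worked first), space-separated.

Row 2: chart row 2, WS - tiled (columns 1-7): K P P K P P K; work from column 7 back to 1 with K<->P swapped.
Row 3: chart row 1, RS - tile across columns 1-7 and work as-is.
Row 4: chart row 2, WS - tiled (columns 1-7): K P P K P P K; work from column 7 back to 1 with K<->P swapped.
Row 5: chart row 1, RS - tile across columns 1-7 and work as-is.

== ROWS AS WORKED ==
P K K P K K P
/ O P / O P /
P K K P K K P
/ O P / O P /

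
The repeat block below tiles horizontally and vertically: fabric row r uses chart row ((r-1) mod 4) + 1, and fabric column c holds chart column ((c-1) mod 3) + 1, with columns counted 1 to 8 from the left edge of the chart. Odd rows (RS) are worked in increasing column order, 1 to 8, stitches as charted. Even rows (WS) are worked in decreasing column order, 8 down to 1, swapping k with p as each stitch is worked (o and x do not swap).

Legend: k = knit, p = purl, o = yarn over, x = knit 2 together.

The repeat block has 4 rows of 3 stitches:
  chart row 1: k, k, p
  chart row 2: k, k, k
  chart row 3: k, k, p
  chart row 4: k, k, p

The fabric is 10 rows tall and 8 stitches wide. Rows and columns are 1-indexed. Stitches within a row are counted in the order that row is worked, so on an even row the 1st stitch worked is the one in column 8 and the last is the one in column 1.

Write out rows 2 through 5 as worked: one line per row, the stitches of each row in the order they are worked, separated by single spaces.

== ROWS AS WORKED ==
p p p p p p p p
k k p k k p k k
p p k p p k p p
k k p k k p k k

Derivation:
Row 2: chart row 2, WS - tiled (columns 1-8): k k k k k k k k; work from column 8 back to 1 with k<->p swapped.
Row 3: chart row 3, RS - tile across columns 1-8 and work as-is.
Row 4: chart row 4, WS - tiled (columns 1-8): k k p k k p k k; work from column 8 back to 1 with k<->p swapped.
Row 5: chart row 1, RS - tile across columns 1-8 and work as-is.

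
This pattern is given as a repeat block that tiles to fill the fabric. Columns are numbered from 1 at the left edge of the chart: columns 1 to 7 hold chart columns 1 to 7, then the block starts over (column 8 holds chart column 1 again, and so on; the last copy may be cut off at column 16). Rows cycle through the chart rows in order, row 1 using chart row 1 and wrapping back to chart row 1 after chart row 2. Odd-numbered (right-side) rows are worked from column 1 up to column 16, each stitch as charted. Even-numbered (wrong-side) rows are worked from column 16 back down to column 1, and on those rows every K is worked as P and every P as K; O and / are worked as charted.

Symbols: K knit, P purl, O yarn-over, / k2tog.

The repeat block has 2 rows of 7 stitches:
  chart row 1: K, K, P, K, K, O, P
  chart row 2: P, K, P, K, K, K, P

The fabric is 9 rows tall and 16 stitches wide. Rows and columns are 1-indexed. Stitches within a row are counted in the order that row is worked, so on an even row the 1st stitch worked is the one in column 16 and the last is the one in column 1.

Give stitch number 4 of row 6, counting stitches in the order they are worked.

For row 6: chart row = ((6-1) mod 2) + 1 = 2; this is a WS (even) row.
Chart row 2 tiled across columns 1-16: P K P K K K P P K P K K K P P K
WS: work from column 16 back to column 1 (reverse the tiled row), swapping K<->P (O and / unchanged).
Row 6 as worked: P K K P P P K P K K P P P K P K
Stitch 4 in working order -> P

Stitch:
P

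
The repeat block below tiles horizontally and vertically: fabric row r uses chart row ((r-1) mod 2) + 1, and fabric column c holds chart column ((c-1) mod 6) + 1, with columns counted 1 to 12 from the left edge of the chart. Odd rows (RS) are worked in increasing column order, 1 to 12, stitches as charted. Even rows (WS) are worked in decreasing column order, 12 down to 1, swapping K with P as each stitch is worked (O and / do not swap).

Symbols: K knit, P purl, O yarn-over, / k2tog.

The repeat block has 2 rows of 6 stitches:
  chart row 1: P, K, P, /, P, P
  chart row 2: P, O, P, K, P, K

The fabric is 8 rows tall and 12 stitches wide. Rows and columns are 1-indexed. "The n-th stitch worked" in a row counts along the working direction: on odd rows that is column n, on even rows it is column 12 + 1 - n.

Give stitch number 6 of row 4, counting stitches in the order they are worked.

Row 4 uses chart row ((4-1) mod 2)+1 = 2. Row 4 is even, so WS.
Chart row 2 tiled across columns 1-12: P O P K P K P O P K P K
Wrong side: read the tiled row from column 12 down to 1 and exchange K with P (leave O, /).
Row 4 as worked: P K P K O K P K P K O K
The 6th stitch worked is K.

Stitch:
K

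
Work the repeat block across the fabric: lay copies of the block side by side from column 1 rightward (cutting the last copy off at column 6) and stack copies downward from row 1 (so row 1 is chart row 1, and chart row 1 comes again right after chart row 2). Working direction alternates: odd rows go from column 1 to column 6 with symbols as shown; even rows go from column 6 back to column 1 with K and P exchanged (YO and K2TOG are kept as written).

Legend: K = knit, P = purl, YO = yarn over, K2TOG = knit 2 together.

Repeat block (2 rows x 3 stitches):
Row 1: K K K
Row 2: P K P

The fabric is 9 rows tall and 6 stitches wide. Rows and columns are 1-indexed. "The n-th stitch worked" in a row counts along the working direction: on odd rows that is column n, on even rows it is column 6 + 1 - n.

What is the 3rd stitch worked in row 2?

== STITCH ==
K

Derivation:
Row 2 uses chart row ((2-1) mod 2)+1 = 2. Row 2 is even, so WS.
Chart row 2 tiled across columns 1-6: P K P P K P
WS row: flip the tiled sequence (start at column 6) and apply K<->P; YO and K2TOG stay.
Row 2 as worked: K P K K P K
Stitch 3 in working order -> K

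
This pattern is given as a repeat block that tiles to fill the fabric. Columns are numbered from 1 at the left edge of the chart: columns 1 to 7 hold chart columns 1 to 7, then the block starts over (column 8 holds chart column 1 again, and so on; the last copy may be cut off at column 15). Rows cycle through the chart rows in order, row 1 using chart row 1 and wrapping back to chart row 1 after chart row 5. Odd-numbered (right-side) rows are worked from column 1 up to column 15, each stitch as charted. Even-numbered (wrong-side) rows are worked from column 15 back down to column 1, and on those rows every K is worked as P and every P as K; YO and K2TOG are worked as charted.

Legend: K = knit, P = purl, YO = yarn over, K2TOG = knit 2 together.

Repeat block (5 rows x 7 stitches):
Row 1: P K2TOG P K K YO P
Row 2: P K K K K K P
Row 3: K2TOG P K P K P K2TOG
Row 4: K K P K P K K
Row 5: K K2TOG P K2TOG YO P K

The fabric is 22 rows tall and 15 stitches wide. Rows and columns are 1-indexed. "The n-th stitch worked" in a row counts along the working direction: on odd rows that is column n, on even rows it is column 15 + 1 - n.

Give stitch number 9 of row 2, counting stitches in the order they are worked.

Stitch:
K

Derivation:
Row 2: (2-1) mod 5 = 1, so use chart row 2. Even row -> WS.
Chart row 2 tiled across columns 1-15: P K K K K K P P K K K K K P P
Wrong side: read the tiled row from column 15 down to 1 and exchange K with P (leave YO, K2TOG).
Row 2 as worked: K K P P P P P K K P P P P P K
Counting 9 along the worked row gives K.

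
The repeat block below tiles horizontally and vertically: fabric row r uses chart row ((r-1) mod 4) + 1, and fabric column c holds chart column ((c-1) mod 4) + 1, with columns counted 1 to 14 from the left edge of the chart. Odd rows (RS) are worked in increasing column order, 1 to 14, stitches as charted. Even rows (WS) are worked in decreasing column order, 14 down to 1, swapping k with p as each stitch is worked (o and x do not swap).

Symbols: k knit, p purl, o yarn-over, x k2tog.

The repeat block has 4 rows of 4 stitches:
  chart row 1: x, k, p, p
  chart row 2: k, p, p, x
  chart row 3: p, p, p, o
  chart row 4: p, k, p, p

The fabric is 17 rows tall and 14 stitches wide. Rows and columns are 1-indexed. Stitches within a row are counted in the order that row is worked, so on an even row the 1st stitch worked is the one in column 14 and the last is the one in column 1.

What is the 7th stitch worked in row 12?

Stitch:
k

Derivation:
For row 12: chart row = ((12-1) mod 4) + 1 = 4; this is a WS (even) row.
Chart row 4 tiled across columns 1-14: p k p p p k p p p k p p p k
Wrong side: read the tiled row from column 14 down to 1 and exchange k with p (leave o, x).
Row 12 as worked: p k k k p k k k p k k k p k
Stitch 7 in working order -> k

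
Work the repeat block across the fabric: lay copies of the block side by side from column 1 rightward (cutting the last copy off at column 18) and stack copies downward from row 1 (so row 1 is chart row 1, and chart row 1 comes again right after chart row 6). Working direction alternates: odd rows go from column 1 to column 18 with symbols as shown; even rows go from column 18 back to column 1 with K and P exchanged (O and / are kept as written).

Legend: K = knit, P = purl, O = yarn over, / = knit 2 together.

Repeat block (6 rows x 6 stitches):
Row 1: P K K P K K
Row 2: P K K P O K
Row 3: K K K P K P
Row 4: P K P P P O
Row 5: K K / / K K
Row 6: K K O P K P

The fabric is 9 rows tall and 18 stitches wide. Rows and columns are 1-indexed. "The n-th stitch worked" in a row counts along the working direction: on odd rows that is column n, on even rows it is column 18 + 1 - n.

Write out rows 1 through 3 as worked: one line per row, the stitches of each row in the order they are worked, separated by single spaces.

Row 1: chart row 1, RS - tile across columns 1-18 and work as-is.
Row 2: chart row 2, WS - tiled (columns 1-18): P K K P O K P K K P O K P K K P O K; work from column 18 back to 1 with K<->P swapped.
Row 3: chart row 3, RS - tile across columns 1-18 and work as-is.

Rows as worked:
P K K P K K P K K P K K P K K P K K
P O K P P K P O K P P K P O K P P K
K K K P K P K K K P K P K K K P K P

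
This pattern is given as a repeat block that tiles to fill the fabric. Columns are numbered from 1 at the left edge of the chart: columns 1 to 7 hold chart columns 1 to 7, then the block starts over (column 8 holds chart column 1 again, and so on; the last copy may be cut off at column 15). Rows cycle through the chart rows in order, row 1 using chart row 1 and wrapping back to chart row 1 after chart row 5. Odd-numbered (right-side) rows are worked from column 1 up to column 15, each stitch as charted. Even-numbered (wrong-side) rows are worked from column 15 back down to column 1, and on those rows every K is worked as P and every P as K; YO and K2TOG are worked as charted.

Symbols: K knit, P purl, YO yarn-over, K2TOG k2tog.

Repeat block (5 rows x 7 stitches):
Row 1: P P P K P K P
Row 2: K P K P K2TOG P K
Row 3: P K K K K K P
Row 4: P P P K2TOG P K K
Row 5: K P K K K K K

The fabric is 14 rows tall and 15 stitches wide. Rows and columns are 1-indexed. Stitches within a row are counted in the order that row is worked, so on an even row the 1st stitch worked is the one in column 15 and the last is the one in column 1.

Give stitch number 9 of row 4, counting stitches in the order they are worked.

For row 4: chart row = ((4-1) mod 5) + 1 = 4; this is a WS (even) row.
Chart row 4 tiled across columns 1-15: P P P K2TOG P K K P P P K2TOG P K K P
WS row: flip the tiled sequence (start at column 15) and apply K<->P; YO and K2TOG stay.
Row 4 as worked: K P P K K2TOG K K K P P K K2TOG K K K
Counting 9 along the worked row gives P.

Result:
P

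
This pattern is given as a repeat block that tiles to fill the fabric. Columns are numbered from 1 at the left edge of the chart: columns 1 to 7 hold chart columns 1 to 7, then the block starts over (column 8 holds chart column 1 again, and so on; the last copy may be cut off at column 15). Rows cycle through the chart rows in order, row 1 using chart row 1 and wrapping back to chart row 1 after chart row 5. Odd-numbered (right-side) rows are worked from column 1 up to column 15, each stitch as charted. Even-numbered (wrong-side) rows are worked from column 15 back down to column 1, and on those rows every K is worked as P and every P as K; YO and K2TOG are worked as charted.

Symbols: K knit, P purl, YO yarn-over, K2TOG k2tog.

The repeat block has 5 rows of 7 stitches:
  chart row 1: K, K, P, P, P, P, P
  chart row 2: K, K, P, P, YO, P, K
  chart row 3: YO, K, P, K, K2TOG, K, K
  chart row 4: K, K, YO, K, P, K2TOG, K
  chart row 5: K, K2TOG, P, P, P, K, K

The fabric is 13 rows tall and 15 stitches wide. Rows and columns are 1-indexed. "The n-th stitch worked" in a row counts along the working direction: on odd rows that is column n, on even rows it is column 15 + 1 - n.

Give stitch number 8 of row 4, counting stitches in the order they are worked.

Stitch:
P

Derivation:
For row 4: chart row = ((4-1) mod 5) + 1 = 4; this is a WS (even) row.
Chart row 4 tiled across columns 1-15: K K YO K P K2TOG K K K YO K P K2TOG K K
WS: work from column 15 back to column 1 (reverse the tiled row), swapping K<->P (YO and K2TOG unchanged).
Row 4 as worked: P P K2TOG K P YO P P P K2TOG K P YO P P
The 8th stitch worked is P.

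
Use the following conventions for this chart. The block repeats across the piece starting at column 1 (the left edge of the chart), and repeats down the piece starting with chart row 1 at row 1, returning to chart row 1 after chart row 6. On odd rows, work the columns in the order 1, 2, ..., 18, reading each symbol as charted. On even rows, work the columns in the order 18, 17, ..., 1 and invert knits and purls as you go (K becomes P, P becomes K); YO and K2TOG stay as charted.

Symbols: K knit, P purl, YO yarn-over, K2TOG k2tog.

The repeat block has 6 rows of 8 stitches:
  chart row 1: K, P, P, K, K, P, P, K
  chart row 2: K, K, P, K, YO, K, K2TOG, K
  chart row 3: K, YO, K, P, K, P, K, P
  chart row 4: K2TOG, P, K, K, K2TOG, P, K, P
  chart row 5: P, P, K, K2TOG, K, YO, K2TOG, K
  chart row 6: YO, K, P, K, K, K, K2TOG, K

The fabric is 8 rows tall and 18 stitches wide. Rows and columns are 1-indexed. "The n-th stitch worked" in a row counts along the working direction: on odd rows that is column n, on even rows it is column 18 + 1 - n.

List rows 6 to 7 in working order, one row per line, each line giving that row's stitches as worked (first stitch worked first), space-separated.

Row 6: chart row 6, WS - tiled (columns 1-18): YO K P K K K K2TOG K YO K P K K K K2TOG K YO K; work from column 18 back to 1 with K<->P swapped.
Row 7: chart row 1, RS - tile across columns 1-18 and work as-is.

== ROWS AS WORKED ==
P YO P K2TOG P P P K P YO P K2TOG P P P K P YO
K P P K K P P K K P P K K P P K K P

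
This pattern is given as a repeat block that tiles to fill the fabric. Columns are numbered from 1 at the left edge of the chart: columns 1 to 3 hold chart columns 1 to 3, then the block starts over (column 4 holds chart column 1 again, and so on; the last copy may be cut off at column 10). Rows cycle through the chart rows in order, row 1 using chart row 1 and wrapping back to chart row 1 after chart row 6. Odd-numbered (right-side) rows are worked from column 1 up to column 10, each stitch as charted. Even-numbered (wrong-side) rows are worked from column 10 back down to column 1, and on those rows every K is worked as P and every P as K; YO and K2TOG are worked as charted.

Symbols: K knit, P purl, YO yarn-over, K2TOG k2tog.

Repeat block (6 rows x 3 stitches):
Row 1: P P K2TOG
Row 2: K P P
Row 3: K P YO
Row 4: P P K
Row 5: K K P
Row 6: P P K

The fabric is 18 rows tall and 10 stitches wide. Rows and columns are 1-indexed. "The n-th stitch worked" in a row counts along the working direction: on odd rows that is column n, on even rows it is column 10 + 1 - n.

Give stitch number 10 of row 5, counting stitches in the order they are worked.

Row 5: (5-1) mod 6 = 4, so use chart row 5. Odd row -> RS.
Chart row 5 tiled across columns 1-10: K K P K K P K K P K
RS: work column 1 to column 10, symbols as charted — the tiled row is the row as worked.
Stitch 10 in working order -> K

Stitch:
K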